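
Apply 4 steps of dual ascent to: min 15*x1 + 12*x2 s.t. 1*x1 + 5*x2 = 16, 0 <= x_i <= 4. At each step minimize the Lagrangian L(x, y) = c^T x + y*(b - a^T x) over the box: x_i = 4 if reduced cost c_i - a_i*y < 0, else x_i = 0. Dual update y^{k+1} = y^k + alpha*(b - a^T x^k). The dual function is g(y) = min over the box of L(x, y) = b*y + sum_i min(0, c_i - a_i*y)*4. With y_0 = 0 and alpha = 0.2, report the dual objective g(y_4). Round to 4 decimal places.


Dual ascent for LP: min 15*x1 + 12*x2, 1*x1 + 5*x2 = 16, 0 <= x_i <= 4
Step 1: y^k = 0.0, reduced costs: (15.0, 12.0)
  x^k = (0.0, 0.0), subgradient = b - a^T x = 16.0
  y^{k+1} = 0.0 + 0.2*16.0 = 3.2
Step 2: y^k = 3.2, reduced costs: (11.8, -4.0)
  x^k = (0.0, 4.0), subgradient = b - a^T x = -4.0
  y^{k+1} = 3.2 + 0.2*-4.0 = 2.4
Step 3: y^k = 2.4, reduced costs: (12.6, 0.0)
  x^k = (0.0, 0.0), subgradient = b - a^T x = 16.0
  y^{k+1} = 2.4 + 0.2*16.0 = 5.6
Step 4: y^k = 5.6, reduced costs: (9.4, -16.0)
  x^k = (0.0, 4.0), subgradient = b - a^T x = -4.0
  y^{k+1} = 5.6 + 0.2*-4.0 = 4.8
Dual objective at y_4 = 4.8: reduced costs (10.2, -12.0), box minimizer x = (0.0, 4.0)
g(y_4) = b*y + (c1 - a1*y)*x1 + (c2 - a2*y)*x2 = 16*4.8 + 10.2*0.0 + (-12.0)*4.0 = 76.8 + 0.0 - 48.0 = 28.8


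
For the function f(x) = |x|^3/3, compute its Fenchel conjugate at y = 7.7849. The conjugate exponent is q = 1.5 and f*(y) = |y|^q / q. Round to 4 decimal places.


The conjugate exponent q satisfies 1/p + 1/q = 1.
p = 3, so q = 3/(3 - 1) = 1.5
|y|^q = 7.7849^1.5 = 21.721
f*(7.7849) = 21.721 / 1.5 = 14.4807


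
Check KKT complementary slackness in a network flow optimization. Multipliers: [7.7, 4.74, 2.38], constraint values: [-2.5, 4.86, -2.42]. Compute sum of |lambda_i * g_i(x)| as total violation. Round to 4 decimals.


KKT complementary slackness check:
lambda_1 * g_1 = 7.7 * -2.5 = -19.25
lambda_2 * g_2 = 4.74 * 4.86 = 23.0364
lambda_3 * g_3 = 2.38 * -2.42 = -5.7596
Total violation = 19.25 + 23.0364 + 5.7596 = 48.046


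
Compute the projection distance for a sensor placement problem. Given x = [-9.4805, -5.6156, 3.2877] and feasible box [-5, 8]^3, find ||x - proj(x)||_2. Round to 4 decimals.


Project each component onto [-5, 8].
clip(-9.4805) = -5.0, clip(-5.6156) = -5.0, clip(3.2877) = 3.2877
Projection = [-5.0, -5.0, 3.2877]
Squared diffs: [20.0749, 0.379, 0.0]
Distance = sqrt(20.4539) = 4.5226


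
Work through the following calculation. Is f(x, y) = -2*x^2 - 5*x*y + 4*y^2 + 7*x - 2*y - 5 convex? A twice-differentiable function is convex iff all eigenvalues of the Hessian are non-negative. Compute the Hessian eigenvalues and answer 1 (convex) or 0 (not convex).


The Hessian of f(x,y) = -2*x^2 - 5*x*y + 4*y^2 + 7*x - 2*y - 5 is:
H = [[-4, -5], [-5, 8]]
Trace = -4 + 8 = 4
Determinant = -4*8 - (-5)^2 = -57
Discriminant = (4)^2 - 4*-57 = 244.0
Eigenvalues: lambda_1 = -5.8102, lambda_2 = 9.8102
The function is not convex.

0


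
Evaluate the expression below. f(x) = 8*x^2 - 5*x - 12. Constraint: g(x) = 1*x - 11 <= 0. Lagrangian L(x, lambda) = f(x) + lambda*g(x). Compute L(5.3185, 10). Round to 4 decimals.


Step 1: Evaluate f(x).
f(5.3185) = 8*5.3185^2 - 5*5.3185 - 12 = 187.699
Step 2: Evaluate g(x).
g(5.3185) = 1*5.3185 - 11 = -5.6815
Step 3: Compute Lagrangian.
L = 187.699 + 10*-5.6815 = 130.884


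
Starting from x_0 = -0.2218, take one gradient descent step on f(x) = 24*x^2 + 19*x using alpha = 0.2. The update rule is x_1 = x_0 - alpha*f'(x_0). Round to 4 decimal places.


We compute the gradient at x_0 and apply the update.
f'(x) = 48*x + 19
f'(-0.2218) = 48*-0.2218 + 19 = 8.3536
x_1 = -0.2218 - 0.2*8.3536 = -1.8925


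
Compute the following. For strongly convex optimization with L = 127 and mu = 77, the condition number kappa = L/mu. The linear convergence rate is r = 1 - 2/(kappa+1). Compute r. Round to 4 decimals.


Step 1: Compute the condition number.
kappa = L/mu = 127/77 = 1.6494
Step 2: Compute the convergence rate.
r = 1 - 2/(kappa + 1) = 1 - 2*mu/(L + mu) = (L - mu)/(L + mu) = 50/204 = 0.2451


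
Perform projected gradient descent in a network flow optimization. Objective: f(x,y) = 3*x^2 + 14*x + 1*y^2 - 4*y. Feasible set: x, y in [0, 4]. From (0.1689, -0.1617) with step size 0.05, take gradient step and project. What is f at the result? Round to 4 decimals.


Step 1: Compute gradient at (0.1689, -0.1617).
grad_x = 2*3*0.1689 + 14 = 15.0134
grad_y = 2*1*-0.1617 - 4 = -4.3234
Step 2: Gradient step.
x_raw = 0.1689 - 0.05*15.0134 = -0.5818
y_raw = -0.1617 - 0.05*-4.3234 = 0.0545
Step 3: Project onto [0, 4].
x_proj = clip(-0.5818) = 0.0
y_proj = clip(0.0545) = 0.0545
Step 4: Evaluate f.
f(0.0, 0.0545) = -0.2149


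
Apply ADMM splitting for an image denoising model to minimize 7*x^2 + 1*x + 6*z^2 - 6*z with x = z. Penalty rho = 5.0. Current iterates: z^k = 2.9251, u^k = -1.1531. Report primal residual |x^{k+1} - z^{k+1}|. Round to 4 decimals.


ADMM iteration with rho = 5.0, z^k = 2.9251, u^k = -1.1531
Step 1: x-update.
Minimize 7*x^2 + 1*x + (5.0/2)*(x - 2.9251 - 1.1531)^2
FOC: (2*7 + 5.0)*x = -1 + 5.0*(2.9251 + 1.1531)
x^{k+1} = 1.0206
Step 2: z-update.
Minimize 6*z^2 - 6*z + (5.0/2)*(1.0206 - z - 1.1531)^2
FOC: (2*6 + 5.0)*z = 6 + 5.0*(1.0206 - 1.1531)
z^{k+1} = 0.314
Step 3: u-update.
u^{k+1} = -1.1531 + 1.0206 - 0.314 = -0.4465
Step 4: Primal residual = |1.0206 - 0.314| = 0.7066


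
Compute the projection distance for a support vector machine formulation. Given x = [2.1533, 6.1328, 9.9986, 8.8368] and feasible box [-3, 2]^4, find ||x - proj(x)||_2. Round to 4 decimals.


Project each component onto [-3, 2].
clip(2.1533) = 2.0, clip(6.1328) = 2.0, clip(9.9986) = 2.0, clip(8.8368) = 2.0
Projection = [2.0, 2.0, 2.0, 2.0]
Squared diffs: [0.0235, 17.08, 63.9776, 46.7418]
Distance = sqrt(127.8229) = 11.3059


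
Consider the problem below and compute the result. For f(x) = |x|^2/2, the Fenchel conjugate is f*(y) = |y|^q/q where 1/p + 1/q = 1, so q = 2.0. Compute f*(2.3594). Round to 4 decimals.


The conjugate exponent q satisfies 1/p + 1/q = 1.
p = 2, so q = 2/(2 - 1) = 2.0
|y|^q = 2.3594^2.0 = 5.5668
f*(2.3594) = 5.5668 / 2.0 = 2.7834


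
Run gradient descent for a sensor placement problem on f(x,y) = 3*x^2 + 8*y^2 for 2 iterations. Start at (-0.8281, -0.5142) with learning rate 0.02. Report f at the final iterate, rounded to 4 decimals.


Gradient descent on f(x,y) = 3*x^2 + 8*y^2.
Starting point: (-0.8281, -0.5142), alpha = 0.02
Step 1: grad_x = 2*3*-0.8281 = -4.9686, grad_y = 2*8*-0.5142 = -8.2272
  x_1 = -0.8281 - 0.02*-4.9686 = -0.7287
  y_1 = -0.5142 - 0.02*-8.2272 = -0.3497
Step 2: grad_x = 2*3*-0.7287 = -4.3724, grad_y = 2*8*-0.3497 = -5.5945
  x_2 = -0.7287 - 0.02*-4.3724 = -0.6413
  y_2 = -0.3497 - 0.02*-5.5945 = -0.2378
f(-0.6413, -0.2378) = 3*(-0.6413)^2 + 8*(-0.2378)^2 = 1.686


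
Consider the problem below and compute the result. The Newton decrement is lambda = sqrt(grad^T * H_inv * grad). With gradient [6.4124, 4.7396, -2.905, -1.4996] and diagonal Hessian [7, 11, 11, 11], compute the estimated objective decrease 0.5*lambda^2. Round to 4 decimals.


Step 1: H is diagonal, so H^(-1) * g = [0.9161, 0.4309, -0.2641, -0.1363].
Step 2: g^T H^(-1) g = sum_i g_i^2 / H_ii
  = (6.4124)^2/7 + (4.7396)^2/11 + (-2.905)^2/11 + (-1.4996)^2/11
  = 5.8741 + 2.0422 + 0.7672 + 0.2044 = 8.8879
Step 3: Objective decrease = 0.5 * g^T H^(-1) g = 4.444


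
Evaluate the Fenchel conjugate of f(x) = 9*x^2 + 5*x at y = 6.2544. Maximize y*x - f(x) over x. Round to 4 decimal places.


f*(y) = sup_x {y*x - a*x^2 - b*x} = sup_x {(y-b)*x - a*x^2}
FOC: (y - b) - 2a*x = 0 => x* = (y - b)/(2a)
x* = (6.2544 - 5)/(2*9) = 0.0697
f*(6.2544) = (y-b)^2/(4a) = (6.2544 - 5)^2/(4*9)
= 1.5735/36 = 0.0437


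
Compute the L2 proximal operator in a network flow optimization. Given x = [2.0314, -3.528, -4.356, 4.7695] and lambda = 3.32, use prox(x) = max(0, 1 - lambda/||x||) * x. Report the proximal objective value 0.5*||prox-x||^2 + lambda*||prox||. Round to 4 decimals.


Step 1: Compute ||x||.
||x|| = 7.6352
Step 2: Compute scaling factor.
scale = max(0, 1 - 3.32/7.6352) = 0.5652
Step 3: prox(x) = [1.1481, -1.9939, -2.4619, 2.6956]
||prox(x)|| = 4.3152
Step 4: Proximal objective.
0.5*||prox-x||^2 = 5.5112
lambda*||prox|| = 14.3265
Total = 19.8377


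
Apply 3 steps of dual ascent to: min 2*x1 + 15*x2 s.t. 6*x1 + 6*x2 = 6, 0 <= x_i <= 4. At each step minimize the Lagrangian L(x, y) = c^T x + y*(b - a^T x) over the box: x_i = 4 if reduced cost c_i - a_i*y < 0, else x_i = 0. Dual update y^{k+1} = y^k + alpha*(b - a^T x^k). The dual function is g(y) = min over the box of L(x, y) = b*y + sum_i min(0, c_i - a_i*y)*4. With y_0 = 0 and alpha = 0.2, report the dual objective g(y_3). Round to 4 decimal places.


Dual ascent for LP: min 2*x1 + 15*x2, 6*x1 + 6*x2 = 6, 0 <= x_i <= 4
Step 1: y^k = 0.0, reduced costs: (2.0, 15.0)
  x^k = (0.0, 0.0), subgradient = b - a^T x = 6.0
  y^{k+1} = 0.0 + 0.2*6.0 = 1.2
Step 2: y^k = 1.2, reduced costs: (-5.2, 7.8)
  x^k = (4.0, 0.0), subgradient = b - a^T x = -18.0
  y^{k+1} = 1.2 + 0.2*-18.0 = -2.4
Step 3: y^k = -2.4, reduced costs: (16.4, 29.4)
  x^k = (0.0, 0.0), subgradient = b - a^T x = 6.0
  y^{k+1} = -2.4 + 0.2*6.0 = -1.2
Dual objective at y_3 = -1.2: reduced costs (9.2, 22.2), box minimizer x = (0.0, 0.0)
g(y_3) = b*y + (c1 - a1*y)*x1 + (c2 - a2*y)*x2 = 6*(-1.2) + 9.2*0.0 + 22.2*0.0 = -7.2 + 0.0 + 0.0 = -7.2


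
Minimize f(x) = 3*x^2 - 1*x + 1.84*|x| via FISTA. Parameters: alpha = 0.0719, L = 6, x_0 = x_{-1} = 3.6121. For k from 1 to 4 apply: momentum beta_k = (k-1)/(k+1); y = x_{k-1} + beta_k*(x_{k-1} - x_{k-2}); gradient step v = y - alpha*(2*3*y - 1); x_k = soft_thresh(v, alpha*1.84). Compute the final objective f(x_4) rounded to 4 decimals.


FISTA on f(x) = 3*x^2 - 1*x + 1.84*|x|
L = 6, alpha = 0.0719
Iteration 1: beta = 0.0, y = 3.6121 + 0.0*(3.6121 - 3.6121) = 3.6121
  grad(y) = 20.6726, v = y - alpha*grad = 2.1257
  prox(v) = soft_thresh(2.1257, 0.1323) = 1.9934
Iteration 2: beta = 0.3333, y = 1.9934 + 0.3333*(1.9934 - 3.6121) = 1.4539
  grad(y) = 7.7234, v = y - alpha*grad = 0.8986
  prox(v) = soft_thresh(0.8986, 0.1323) = 0.7663
Iteration 3: beta = 0.5, y = 0.7663 + 0.5*(0.7663 - 1.9934) = 0.1527
  grad(y) = -0.0837, v = y - alpha*grad = 0.1587
  prox(v) = soft_thresh(0.1587, 0.1323) = 0.0264
Iteration 4: beta = 0.6, y = 0.0264 + 0.6*(0.0264 - 0.7663) = -0.4175
  grad(y) = -3.5049, v = y - alpha*grad = -0.1655
  prox(v) = soft_thresh(-0.1655, 0.1323) = -0.0332
f(x_4) = 3*(-0.0332)^2 - 1*(-0.0332) + 1.84*|-0.0332| = 0.0975


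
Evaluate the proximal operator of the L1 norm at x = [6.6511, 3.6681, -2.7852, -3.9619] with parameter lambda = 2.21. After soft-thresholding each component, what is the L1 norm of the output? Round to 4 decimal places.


Soft-thresholding with lambda = 2.21:
prox(6.6511) = sign(6.6511)*max(|6.6511| - 2.21, 0) = 4.4411
prox(3.6681) = sign(3.6681)*max(|3.6681| - 2.21, 0) = 1.4581
prox(-2.7852) = sign(-2.7852)*max(|-2.7852| - 2.21, 0) = -0.5752
prox(-3.9619) = sign(-3.9619)*max(|-3.9619| - 2.21, 0) = -1.7519
prox(x) = [4.4411, 1.4581, -0.5752, -1.7519]
||prox(x)||_1 = 4.4411 + 1.4581 + 0.5752 + 1.7519 = 8.2263


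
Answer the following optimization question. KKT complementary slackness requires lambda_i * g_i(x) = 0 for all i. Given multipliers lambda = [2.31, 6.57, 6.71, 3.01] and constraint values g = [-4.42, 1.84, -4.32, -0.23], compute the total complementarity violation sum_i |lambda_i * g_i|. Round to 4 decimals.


KKT complementary slackness check:
lambda_1 * g_1 = 2.31 * -4.42 = -10.2102
lambda_2 * g_2 = 6.57 * 1.84 = 12.0888
lambda_3 * g_3 = 6.71 * -4.32 = -28.9872
lambda_4 * g_4 = 3.01 * -0.23 = -0.6923
Total violation = 10.2102 + 12.0888 + 28.9872 + 0.6923 = 51.9785


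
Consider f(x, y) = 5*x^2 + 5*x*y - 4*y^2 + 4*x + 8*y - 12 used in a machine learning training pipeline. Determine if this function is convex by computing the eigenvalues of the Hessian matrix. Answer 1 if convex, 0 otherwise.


The Hessian of f(x,y) = 5*x^2 + 5*x*y - 4*y^2 + 4*x + 8*y - 12 is:
H = [[10, 5], [5, -8]]
Trace = 10 - 8 = 2
Determinant = 10*-8 - (5)^2 = -105
Discriminant = (2)^2 - 4*-105 = 424.0
Eigenvalues: lambda_1 = -9.2956, lambda_2 = 11.2956
The function is not convex.

0


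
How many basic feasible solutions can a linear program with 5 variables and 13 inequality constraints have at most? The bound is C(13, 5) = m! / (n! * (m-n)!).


Each vertex corresponds to some choice of n active constraints out of m, so the number of vertices is at most C(m, n) = m! / (n!(m-n)!).
m = 13, n = 5
Numerator: 13 * 12 * 11 * 10 * 9
Denominator: 5! = 120
C(13, 5) = 1287


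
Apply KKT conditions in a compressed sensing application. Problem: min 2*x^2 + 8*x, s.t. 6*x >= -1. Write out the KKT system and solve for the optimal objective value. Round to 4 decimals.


Step 1: Try lambda = 0 (constraint inactive).
x_unc = -8/(2*2) = -2.0
Check: 6*-2.0 = -12.0 < -1 -- violated!
Step 2: Constraint must be active: 6*x = -1
x* = -1/6 = -0.1667 (rounded; the exact value -1/6 is used below)
lambda = (2*2*(-1/6) + 8)/6 = 1.2222
Step 3: Compute optimal value.
f(x*) = 2*(-1/6)^2 + 8*(-1/6) = -1.2778


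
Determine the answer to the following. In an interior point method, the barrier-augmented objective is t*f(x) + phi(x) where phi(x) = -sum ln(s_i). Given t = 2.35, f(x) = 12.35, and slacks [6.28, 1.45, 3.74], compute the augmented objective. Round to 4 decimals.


Step 1: Compute log-barrier.
ln values: [1.8374, 0.3716, 1.3191]
phi = -(1.8374 + 0.3716 + 1.3191) = -3.528
Step 2: Compute augmented objective.
t*f(x) = 2.35*12.35 = 29.0225
Total = 29.0225 - 3.528 = 25.4945


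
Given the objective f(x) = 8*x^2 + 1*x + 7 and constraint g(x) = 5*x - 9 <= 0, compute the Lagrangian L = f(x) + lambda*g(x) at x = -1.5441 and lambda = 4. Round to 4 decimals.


Step 1: Evaluate f(x).
f(-1.5441) = 8*(-1.5441)^2 + 1*(-1.5441) + 7 = 24.5299
Step 2: Evaluate g(x).
g(-1.5441) = 5*-1.5441 - 9 = -16.7205
Step 3: Compute Lagrangian.
L = 24.5299 + 4*-16.7205 = -42.3521


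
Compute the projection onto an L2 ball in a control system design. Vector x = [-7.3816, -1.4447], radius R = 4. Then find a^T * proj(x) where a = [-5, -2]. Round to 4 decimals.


Step 1: Compute ||x|| (intermediates to 6 decimals).
||x|| = sqrt((-7.3816)^2 + (-1.4447)^2) = 7.521647
Step 2: Project.
Since ||x|| > R, scale = R/||x|| = 4/7.521647 = 0.531798, proj(x) = scale * x
proj(x) = [-3.92552, -0.768289]
Step 3: Dot product.
a^T * proj(x) = -5*(-3.92552) - 2*(-0.768289) = 21.1642


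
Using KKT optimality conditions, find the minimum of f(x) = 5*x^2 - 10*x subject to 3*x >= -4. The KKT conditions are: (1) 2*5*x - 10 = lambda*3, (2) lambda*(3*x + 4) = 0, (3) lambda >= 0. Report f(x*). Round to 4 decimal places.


Step 1: Try lambda = 0 (constraint inactive).
Stationarity: 2*5*x - 10 = 0
x* = 10/(2*5) = 1.0
Check constraint: 3*1.0 = 3.0 >= -4 -- satisfied.
Step 2: Compute optimal value.
f(x*) = 5*1.0^2 - 10*1.0 = -5.0


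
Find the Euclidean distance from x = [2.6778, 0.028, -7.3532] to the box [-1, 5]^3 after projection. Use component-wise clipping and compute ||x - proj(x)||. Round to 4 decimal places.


Project each component onto [-1, 5].
clip(2.6778) = 2.6778, clip(0.028) = 0.028, clip(-7.3532) = -1.0
Projection = [2.6778, 0.028, -1.0]
Squared diffs: [0.0, 0.0, 40.3632]
Distance = sqrt(40.3632) = 6.3532


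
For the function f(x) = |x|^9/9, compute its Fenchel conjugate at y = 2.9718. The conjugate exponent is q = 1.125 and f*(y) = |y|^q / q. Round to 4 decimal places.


The conjugate exponent q satisfies 1/p + 1/q = 1.
p = 9, so q = 9/(9 - 1) = 1.125
|y|^q = 2.9718^1.125 = 3.4052
f*(2.9718) = 3.4052 / 1.125 = 3.0269


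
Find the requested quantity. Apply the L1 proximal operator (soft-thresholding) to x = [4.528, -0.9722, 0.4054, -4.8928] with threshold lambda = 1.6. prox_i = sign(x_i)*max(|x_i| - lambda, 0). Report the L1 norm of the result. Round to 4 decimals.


Soft-thresholding with lambda = 1.6:
prox(4.528) = sign(4.528)*max(|4.528| - 1.6, 0) = 2.928
prox(-0.9722) = sign(-0.9722)*max(|-0.9722| - 1.6, 0) = 0.0
prox(0.4054) = sign(0.4054)*max(|0.4054| - 1.6, 0) = 0.0
prox(-4.8928) = sign(-4.8928)*max(|-4.8928| - 1.6, 0) = -3.2928
prox(x) = [2.928, 0.0, 0.0, -3.2928]
||prox(x)||_1 = 2.928 + 0.0 + 0.0 + 3.2928 = 6.2208


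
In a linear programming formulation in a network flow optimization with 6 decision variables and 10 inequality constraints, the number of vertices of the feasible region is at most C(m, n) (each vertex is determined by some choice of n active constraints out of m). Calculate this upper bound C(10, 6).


Each vertex corresponds to some choice of n active constraints out of m, so the number of vertices is at most C(m, n) = m! / (n!(m-n)!).
m = 10, n = 6
Numerator: 10 * 9 * 8 * 7 * 6 * 5
Denominator: 6! = 720
C(10, 6) = 210


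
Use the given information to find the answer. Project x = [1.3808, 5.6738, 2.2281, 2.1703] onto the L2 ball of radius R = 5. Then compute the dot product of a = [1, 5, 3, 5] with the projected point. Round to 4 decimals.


Step 1: Compute ||x|| (intermediates to 6 decimals).
||x|| = sqrt(1.3808^2 + 5.6738^2 + 2.2281^2 + 2.1703^2) = 6.616135
Step 2: Project.
Since ||x|| > R, scale = R/||x|| = 5/6.616135 = 0.755728, proj(x) = scale * x
proj(x) = [1.043509, 4.28785, 1.683838, 1.640156]
Step 3: Dot product.
a^T * proj(x) = 1*1.043509 + 5*4.28785 + 3*1.683838 + 5*1.640156 = 35.7351


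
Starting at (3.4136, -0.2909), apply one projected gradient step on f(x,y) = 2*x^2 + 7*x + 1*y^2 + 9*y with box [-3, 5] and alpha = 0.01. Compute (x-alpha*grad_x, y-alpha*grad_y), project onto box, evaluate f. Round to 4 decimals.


Step 1: Compute gradient at (3.4136, -0.2909).
grad_x = 2*2*3.4136 + 7 = 20.6544
grad_y = 2*1*-0.2909 + 9 = 8.4182
Step 2: Gradient step.
x_raw = 3.4136 - 0.01*20.6544 = 3.2071
y_raw = -0.2909 - 0.01*8.4182 = -0.3751
Step 3: Project onto [-3, 5].
x_proj = clip(3.2071) = 3.2071
y_proj = clip(-0.3751) = -0.3751
Step 4: Evaluate f.
f(3.2071, -0.3751) = 39.7848


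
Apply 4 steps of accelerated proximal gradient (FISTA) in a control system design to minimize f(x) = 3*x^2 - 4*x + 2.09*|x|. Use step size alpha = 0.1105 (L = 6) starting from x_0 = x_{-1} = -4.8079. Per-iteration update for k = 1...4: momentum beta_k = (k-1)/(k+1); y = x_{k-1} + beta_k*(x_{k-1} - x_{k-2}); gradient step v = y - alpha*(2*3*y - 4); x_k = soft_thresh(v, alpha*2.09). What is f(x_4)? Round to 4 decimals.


FISTA on f(x) = 3*x^2 - 4*x + 2.09*|x|
L = 6, alpha = 0.1105
Iteration 1: beta = 0.0, y = -4.8079 + 0.0*(-4.8079 + 4.8079) = -4.8079
  grad(y) = -32.8474, v = y - alpha*grad = -1.1783
  prox(v) = soft_thresh(-1.1783, 0.2309) = -0.9473
Iteration 2: beta = 0.3333, y = -0.9473 + 0.3333*(-0.9473 + 4.8079) = 0.3395
  grad(y) = -1.9627, v = y - alpha*grad = 0.5564
  prox(v) = soft_thresh(0.5564, 0.2309) = 0.3255
Iteration 3: beta = 0.5, y = 0.3255 + 0.5*(0.3255 + 0.9473) = 0.9619
  grad(y) = 1.7713, v = y - alpha*grad = 0.7662
  prox(v) = soft_thresh(0.7662, 0.2309) = 0.5352
Iteration 4: beta = 0.6, y = 0.5352 + 0.6*(0.5352 - 0.3255) = 0.661
  grad(y) = -0.0337, v = y - alpha*grad = 0.6648
  prox(v) = soft_thresh(0.6648, 0.2309) = 0.4338
f(x_4) = 3*0.4338^2 - 4*0.4338 + 2.09*|0.4338| = -0.264


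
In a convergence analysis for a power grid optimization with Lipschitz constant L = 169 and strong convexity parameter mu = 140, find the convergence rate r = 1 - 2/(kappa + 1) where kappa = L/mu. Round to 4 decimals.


Step 1: Compute the condition number.
kappa = L/mu = 169/140 = 1.2071
Step 2: Compute the convergence rate.
r = 1 - 2/(kappa + 1) = 1 - 2*mu/(L + mu) = (L - mu)/(L + mu) = 29/309 = 0.0939


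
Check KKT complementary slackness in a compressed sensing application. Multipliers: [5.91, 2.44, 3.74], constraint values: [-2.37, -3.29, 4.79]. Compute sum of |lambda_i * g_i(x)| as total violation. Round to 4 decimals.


KKT complementary slackness check:
lambda_1 * g_1 = 5.91 * -2.37 = -14.0067
lambda_2 * g_2 = 2.44 * -3.29 = -8.0276
lambda_3 * g_3 = 3.74 * 4.79 = 17.9146
Total violation = 14.0067 + 8.0276 + 17.9146 = 39.9489


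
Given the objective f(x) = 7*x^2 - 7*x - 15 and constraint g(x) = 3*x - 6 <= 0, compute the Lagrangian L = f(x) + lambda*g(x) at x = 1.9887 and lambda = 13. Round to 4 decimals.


Step 1: Evaluate f(x).
f(1.9887) = 7*1.9887^2 - 7*1.9887 - 15 = -1.2364
Step 2: Evaluate g(x).
g(1.9887) = 3*1.9887 - 6 = -0.0339
Step 3: Compute Lagrangian.
L = -1.2364 + 13*-0.0339 = -1.6771


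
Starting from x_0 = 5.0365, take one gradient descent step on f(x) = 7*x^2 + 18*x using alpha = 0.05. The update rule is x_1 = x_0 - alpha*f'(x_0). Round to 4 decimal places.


We compute the gradient at x_0 and apply the update.
f'(x) = 14*x + 18
f'(5.0365) = 14*5.0365 + 18 = 88.511
x_1 = 5.0365 - 0.05*88.511 = 0.611


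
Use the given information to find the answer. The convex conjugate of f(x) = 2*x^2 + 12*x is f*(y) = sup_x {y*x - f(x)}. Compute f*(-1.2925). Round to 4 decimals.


f*(y) = sup_x {y*x - a*x^2 - b*x} = sup_x {(y-b)*x - a*x^2}
FOC: (y - b) - 2a*x = 0 => x* = (y - b)/(2a)
x* = (-1.2925 - 12)/(2*2) = -3.3231
f*(-1.2925) = (y-b)^2/(4a) = (-1.2925 - 12)^2/(4*2)
= 176.6906/8 = 22.0863


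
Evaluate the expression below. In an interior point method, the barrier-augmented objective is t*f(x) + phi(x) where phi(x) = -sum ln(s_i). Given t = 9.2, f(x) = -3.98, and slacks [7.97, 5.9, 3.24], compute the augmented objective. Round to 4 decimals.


Step 1: Compute log-barrier.
ln values: [2.0757, 1.775, 1.1756]
phi = -(2.0757 + 1.775 + 1.1756) = -5.0262
Step 2: Compute augmented objective.
t*f(x) = 9.2*-3.98 = -36.616
Total = -36.616 - 5.0262 = -41.6422


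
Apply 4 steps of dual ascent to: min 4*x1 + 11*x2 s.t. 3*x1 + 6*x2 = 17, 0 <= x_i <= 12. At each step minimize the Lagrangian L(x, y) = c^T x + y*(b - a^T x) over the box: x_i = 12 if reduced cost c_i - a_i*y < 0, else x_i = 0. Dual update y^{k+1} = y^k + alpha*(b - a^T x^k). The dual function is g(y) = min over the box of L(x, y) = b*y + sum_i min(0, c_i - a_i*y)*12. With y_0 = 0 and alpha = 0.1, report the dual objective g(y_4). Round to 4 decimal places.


Dual ascent for LP: min 4*x1 + 11*x2, 3*x1 + 6*x2 = 17, 0 <= x_i <= 12
Step 1: y^k = 0.0, reduced costs: (4.0, 11.0)
  x^k = (0.0, 0.0), subgradient = b - a^T x = 17.0
  y^{k+1} = 0.0 + 0.1*17.0 = 1.7
Step 2: y^k = 1.7, reduced costs: (-1.1, 0.8)
  x^k = (12.0, 0.0), subgradient = b - a^T x = -19.0
  y^{k+1} = 1.7 + 0.1*-19.0 = -0.2
Step 3: y^k = -0.2, reduced costs: (4.6, 12.2)
  x^k = (0.0, 0.0), subgradient = b - a^T x = 17.0
  y^{k+1} = -0.2 + 0.1*17.0 = 1.5
Step 4: y^k = 1.5, reduced costs: (-0.5, 2.0)
  x^k = (12.0, 0.0), subgradient = b - a^T x = -19.0
  y^{k+1} = 1.5 + 0.1*-19.0 = -0.4
Dual objective at y_4 = -0.4: reduced costs (5.2, 13.4), box minimizer x = (0.0, 0.0)
g(y_4) = b*y + (c1 - a1*y)*x1 + (c2 - a2*y)*x2 = 17*(-0.4) + 5.2*0.0 + 13.4*0.0 = -6.8 + 0.0 + 0.0 = -6.8


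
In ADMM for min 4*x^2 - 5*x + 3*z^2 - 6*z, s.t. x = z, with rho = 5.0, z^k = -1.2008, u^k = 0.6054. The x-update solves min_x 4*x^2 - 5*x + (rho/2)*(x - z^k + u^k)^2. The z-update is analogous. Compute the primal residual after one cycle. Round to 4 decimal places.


ADMM iteration with rho = 5.0, z^k = -1.2008, u^k = 0.6054
Step 1: x-update.
Minimize 4*x^2 - 5*x + (5.0/2)*(x + 1.2008 + 0.6054)^2
FOC: (2*4 + 5.0)*x = 5 + 5.0*(-1.2008 - 0.6054)
x^{k+1} = -0.3101
Step 2: z-update.
Minimize 3*z^2 - 6*z + (5.0/2)*(-0.3101 - z + 0.6054)^2
FOC: (2*3 + 5.0)*z = 6 + 5.0*(-0.3101 + 0.6054)
z^{k+1} = 0.6797
Step 3: u-update.
u^{k+1} = 0.6054 - 0.3101 - 0.6797 = -0.3844
Step 4: Primal residual = |-0.3101 - 0.6797| = 0.9898


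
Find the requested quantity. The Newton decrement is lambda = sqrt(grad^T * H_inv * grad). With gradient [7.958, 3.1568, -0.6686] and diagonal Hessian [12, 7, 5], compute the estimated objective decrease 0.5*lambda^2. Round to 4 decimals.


Step 1: H is diagonal, so H^(-1) * g = [0.6632, 0.451, -0.1337].
Step 2: g^T H^(-1) g = sum_i g_i^2 / H_ii
  = (7.958)^2/12 + (3.1568)^2/7 + (-0.6686)^2/5
  = 5.2775 + 1.4236 + 0.0894 = 6.7905
Step 3: Objective decrease = 0.5 * g^T H^(-1) g = 3.3953


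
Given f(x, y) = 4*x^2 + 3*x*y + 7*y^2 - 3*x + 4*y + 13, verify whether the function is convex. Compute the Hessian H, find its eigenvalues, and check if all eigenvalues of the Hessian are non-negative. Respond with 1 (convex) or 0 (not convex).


The Hessian of f(x,y) = 4*x^2 + 3*x*y + 7*y^2 - 3*x + 4*y + 13 is:
H = [[8, 3], [3, 14]]
Trace = 8 + 14 = 22
Determinant = 8*14 - (3)^2 = 103
Discriminant = (22)^2 - 4*103 = 72.0
Eigenvalues: lambda_1 = 6.7574, lambda_2 = 15.2426
The function is convex.

1


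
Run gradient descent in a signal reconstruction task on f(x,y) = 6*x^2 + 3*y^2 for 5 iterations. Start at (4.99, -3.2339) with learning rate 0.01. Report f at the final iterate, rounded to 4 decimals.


Gradient descent on f(x,y) = 6*x^2 + 3*y^2.
Starting point: (4.99, -3.2339), alpha = 0.01
Step 1: grad_x = 2*6*4.99 = 59.88, grad_y = 2*3*-3.2339 = -19.4034
  x_1 = 4.99 - 0.01*59.88 = 4.3912
  y_1 = -3.2339 - 0.01*-19.4034 = -3.0399
Step 2: grad_x = 2*6*4.3912 = 52.6944, grad_y = 2*3*-3.0399 = -18.2392
  x_2 = 4.3912 - 0.01*52.6944 = 3.8643
  y_2 = -3.0399 - 0.01*-18.2392 = -2.8575
Step 3: grad_x = 2*6*3.8643 = 46.3711, grad_y = 2*3*-2.8575 = -17.1448
  x_3 = 3.8643 - 0.01*46.3711 = 3.4005
  y_3 = -2.8575 - 0.01*-17.1448 = -2.686
Step 4: grad_x = 2*6*3.4005 = 40.8065, grad_y = 2*3*-2.686 = -16.1162
  x_4 = 3.4005 - 0.01*40.8065 = 2.9925
  y_4 = -2.686 - 0.01*-16.1162 = -2.5249
Step 5: grad_x = 2*6*2.9925 = 35.9098, grad_y = 2*3*-2.5249 = -15.1492
  x_5 = 2.9925 - 0.01*35.9098 = 2.6334
  y_5 = -2.5249 - 0.01*-15.1492 = -2.3734
f(2.6334, -2.3734) = 6*2.6334^2 + 3*(-2.3734)^2 = 58.5069


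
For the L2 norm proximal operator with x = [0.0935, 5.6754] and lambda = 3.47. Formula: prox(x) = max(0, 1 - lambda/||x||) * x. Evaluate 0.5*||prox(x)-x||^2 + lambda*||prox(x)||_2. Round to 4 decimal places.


Step 1: Compute ||x||.
||x|| = 5.6762
Step 2: Compute scaling factor.
scale = max(0, 1 - 3.47/5.6762) = 0.3887
Step 3: prox(x) = [0.0363, 2.2059]
||prox(x)|| = 2.2062
Step 4: Proximal objective.
0.5*||prox-x||^2 = 6.0205
lambda*||prox|| = 7.6555
Total = 13.6759


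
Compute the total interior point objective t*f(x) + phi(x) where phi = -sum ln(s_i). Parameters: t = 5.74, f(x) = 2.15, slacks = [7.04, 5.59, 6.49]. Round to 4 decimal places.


Step 1: Compute log-barrier.
ln values: [1.9516, 1.721, 1.8703]
phi = -(1.9516 + 1.721 + 1.8703) = -5.5428
Step 2: Compute augmented objective.
t*f(x) = 5.74*2.15 = 12.341
Total = 12.341 - 5.5428 = 6.7982


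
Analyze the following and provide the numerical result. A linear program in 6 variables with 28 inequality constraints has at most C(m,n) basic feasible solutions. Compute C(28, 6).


Each vertex corresponds to some choice of n active constraints out of m, so the number of vertices is at most C(m, n) = m! / (n!(m-n)!).
m = 28, n = 6
Numerator: 28 * 27 * 26 * 25 * 24 * 23
Denominator: 6! = 720
C(28, 6) = 376740


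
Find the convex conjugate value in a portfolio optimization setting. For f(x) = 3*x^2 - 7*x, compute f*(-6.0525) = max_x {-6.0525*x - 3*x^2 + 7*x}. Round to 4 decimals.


f*(y) = sup_x {y*x - a*x^2 - b*x} = sup_x {(y-b)*x - a*x^2}
FOC: (y - b) - 2a*x = 0 => x* = (y - b)/(2a)
x* = (-6.0525 + 7)/(2*3) = 0.1579
f*(-6.0525) = (y-b)^2/(4a) = (-6.0525 + 7)^2/(4*3)
= 0.8978/12 = 0.0748


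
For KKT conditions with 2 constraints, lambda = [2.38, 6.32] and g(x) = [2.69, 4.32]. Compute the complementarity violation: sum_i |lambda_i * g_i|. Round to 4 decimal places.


KKT complementary slackness check:
lambda_1 * g_1 = 2.38 * 2.69 = 6.4022
lambda_2 * g_2 = 6.32 * 4.32 = 27.3024
Total violation = 6.4022 + 27.3024 = 33.7046


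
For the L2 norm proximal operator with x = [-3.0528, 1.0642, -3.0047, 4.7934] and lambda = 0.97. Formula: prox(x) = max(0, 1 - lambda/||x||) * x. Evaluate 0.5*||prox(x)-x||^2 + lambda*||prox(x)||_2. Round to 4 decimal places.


Step 1: Compute ||x||.
||x|| = 6.5159
Step 2: Compute scaling factor.
scale = max(0, 1 - 0.97/6.5159) = 0.8511
Step 3: prox(x) = [-2.5983, 0.9058, -2.5574, 4.0798]
||prox(x)|| = 5.5459
Step 4: Proximal objective.
0.5*||prox-x||^2 = 0.4705
lambda*||prox|| = 5.3795
Total = 5.85


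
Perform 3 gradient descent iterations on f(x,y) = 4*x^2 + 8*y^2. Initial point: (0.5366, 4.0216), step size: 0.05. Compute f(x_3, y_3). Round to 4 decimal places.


Gradient descent on f(x,y) = 4*x^2 + 8*y^2.
Starting point: (0.5366, 4.0216), alpha = 0.05
Step 1: grad_x = 2*4*0.5366 = 4.2928, grad_y = 2*8*4.0216 = 64.3456
  x_1 = 0.5366 - 0.05*4.2928 = 0.322
  y_1 = 4.0216 - 0.05*64.3456 = 0.8043
Step 2: grad_x = 2*4*0.322 = 2.5757, grad_y = 2*8*0.8043 = 12.8691
  x_2 = 0.322 - 0.05*2.5757 = 0.1932
  y_2 = 0.8043 - 0.05*12.8691 = 0.1609
Step 3: grad_x = 2*4*0.1932 = 1.5454, grad_y = 2*8*0.1609 = 2.5738
  x_3 = 0.1932 - 0.05*1.5454 = 0.1159
  y_3 = 0.1609 - 0.05*2.5738 = 0.0322
f(0.1159, 0.0322) = 4*0.1159^2 + 8*0.0322^2 = 0.062


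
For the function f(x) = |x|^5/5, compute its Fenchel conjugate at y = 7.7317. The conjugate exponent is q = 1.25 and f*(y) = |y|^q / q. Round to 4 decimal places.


The conjugate exponent q satisfies 1/p + 1/q = 1.
p = 5, so q = 5/(5 - 1) = 1.25
|y|^q = 7.7317^1.25 = 12.8927
f*(7.7317) = 12.8927 / 1.25 = 10.3142


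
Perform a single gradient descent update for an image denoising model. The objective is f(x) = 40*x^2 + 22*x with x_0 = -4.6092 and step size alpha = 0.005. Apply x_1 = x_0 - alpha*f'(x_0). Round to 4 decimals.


We compute the gradient at x_0 and apply the update.
f'(x) = 80*x + 22
f'(-4.6092) = 80*-4.6092 + 22 = -346.736
x_1 = -4.6092 - 0.005*-346.736 = -2.8755


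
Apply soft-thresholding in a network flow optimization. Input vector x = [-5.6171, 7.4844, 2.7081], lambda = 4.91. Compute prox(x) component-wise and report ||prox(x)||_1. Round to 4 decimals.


Soft-thresholding with lambda = 4.91:
prox(-5.6171) = sign(-5.6171)*max(|-5.6171| - 4.91, 0) = -0.7071
prox(7.4844) = sign(7.4844)*max(|7.4844| - 4.91, 0) = 2.5744
prox(2.7081) = sign(2.7081)*max(|2.7081| - 4.91, 0) = 0.0
prox(x) = [-0.7071, 2.5744, 0.0]
||prox(x)||_1 = 0.7071 + 2.5744 + 0.0 = 3.2815


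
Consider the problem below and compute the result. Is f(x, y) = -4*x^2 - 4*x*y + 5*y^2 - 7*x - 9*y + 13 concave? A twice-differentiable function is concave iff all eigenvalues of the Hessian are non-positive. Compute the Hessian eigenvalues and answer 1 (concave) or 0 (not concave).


The Hessian of f(x,y) = -4*x^2 - 4*x*y + 5*y^2 - 7*x - 9*y + 13 is:
H = [[-8, -4], [-4, 10]]
Trace = -8 + 10 = 2
Determinant = -8*10 - (-4)^2 = -96
Discriminant = (2)^2 - 4*-96 = 388.0
Eigenvalues: lambda_1 = -8.8489, lambda_2 = 10.8489
The function is not concave.

0


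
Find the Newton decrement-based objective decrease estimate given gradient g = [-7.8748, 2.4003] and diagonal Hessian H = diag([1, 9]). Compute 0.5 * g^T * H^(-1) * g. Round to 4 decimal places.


Step 1: H is diagonal, so H^(-1) * g = [-7.8748, 0.2667].
Step 2: g^T H^(-1) g = sum_i g_i^2 / H_ii
  = (-7.8748)^2/1 + (2.4003)^2/9
  = 62.0125 + 0.6402 = 62.6526
Step 3: Objective decrease = 0.5 * g^T H^(-1) g = 31.3263


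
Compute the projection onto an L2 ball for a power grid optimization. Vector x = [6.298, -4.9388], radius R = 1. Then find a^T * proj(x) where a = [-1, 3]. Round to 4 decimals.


Step 1: Compute ||x|| (intermediates to 6 decimals).
||x|| = sqrt(6.298^2 + (-4.9388)^2) = 8.003534
Step 2: Project.
Since ||x|| > R, scale = R/||x|| = 1/8.003534 = 0.124945, proj(x) = scale * x
proj(x) = [0.786904, -0.617078]
Step 3: Dot product.
a^T * proj(x) = -1*0.786904 + 3*(-0.617078) = -2.6381


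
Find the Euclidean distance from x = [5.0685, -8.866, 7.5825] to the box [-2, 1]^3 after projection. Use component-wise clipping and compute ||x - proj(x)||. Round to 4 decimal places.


Project each component onto [-2, 1].
clip(5.0685) = 1.0, clip(-8.866) = -2.0, clip(7.5825) = 1.0
Projection = [1.0, -2.0, 1.0]
Squared diffs: [16.5527, 47.142, 43.3293]
Distance = sqrt(107.024) = 10.3452


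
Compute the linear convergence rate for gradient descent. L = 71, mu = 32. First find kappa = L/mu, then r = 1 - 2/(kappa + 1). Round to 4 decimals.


Step 1: Compute the condition number.
kappa = L/mu = 71/32 = 2.2188
Step 2: Compute the convergence rate.
r = 1 - 2/(kappa + 1) = 1 - 2*mu/(L + mu) = (L - mu)/(L + mu) = 39/103 = 0.3786


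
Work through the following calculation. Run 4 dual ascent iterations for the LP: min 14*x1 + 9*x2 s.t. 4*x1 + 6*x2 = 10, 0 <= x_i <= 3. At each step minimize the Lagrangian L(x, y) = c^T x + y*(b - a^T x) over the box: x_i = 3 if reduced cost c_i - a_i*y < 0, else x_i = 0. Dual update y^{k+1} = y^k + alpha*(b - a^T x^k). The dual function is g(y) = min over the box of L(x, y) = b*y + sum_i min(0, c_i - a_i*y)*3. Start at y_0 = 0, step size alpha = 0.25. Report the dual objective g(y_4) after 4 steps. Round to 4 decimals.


Dual ascent for LP: min 14*x1 + 9*x2, 4*x1 + 6*x2 = 10, 0 <= x_i <= 3
Step 1: y^k = 0.0, reduced costs: (14.0, 9.0)
  x^k = (0.0, 0.0), subgradient = b - a^T x = 10.0
  y^{k+1} = 0.0 + 0.25*10.0 = 2.5
Step 2: y^k = 2.5, reduced costs: (4.0, -6.0)
  x^k = (0.0, 3.0), subgradient = b - a^T x = -8.0
  y^{k+1} = 2.5 + 0.25*-8.0 = 0.5
Step 3: y^k = 0.5, reduced costs: (12.0, 6.0)
  x^k = (0.0, 0.0), subgradient = b - a^T x = 10.0
  y^{k+1} = 0.5 + 0.25*10.0 = 3.0
Step 4: y^k = 3.0, reduced costs: (2.0, -9.0)
  x^k = (0.0, 3.0), subgradient = b - a^T x = -8.0
  y^{k+1} = 3.0 + 0.25*-8.0 = 1.0
Dual objective at y_4 = 1.0: reduced costs (10.0, 3.0), box minimizer x = (0.0, 0.0)
g(y_4) = b*y + (c1 - a1*y)*x1 + (c2 - a2*y)*x2 = 10*1.0 + 10.0*0.0 + 3.0*0.0 = 10.0 + 0.0 + 0.0 = 10.0


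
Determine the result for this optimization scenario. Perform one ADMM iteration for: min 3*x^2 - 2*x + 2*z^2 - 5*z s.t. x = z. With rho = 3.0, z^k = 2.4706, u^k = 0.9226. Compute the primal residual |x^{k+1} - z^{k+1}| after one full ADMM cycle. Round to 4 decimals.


ADMM iteration with rho = 3.0, z^k = 2.4706, u^k = 0.9226
Step 1: x-update.
Minimize 3*x^2 - 2*x + (3.0/2)*(x - 2.4706 + 0.9226)^2
FOC: (2*3 + 3.0)*x = 2 + 3.0*(2.4706 - 0.9226)
x^{k+1} = 0.7382
Step 2: z-update.
Minimize 2*z^2 - 5*z + (3.0/2)*(0.7382 - z + 0.9226)^2
FOC: (2*2 + 3.0)*z = 5 + 3.0*(0.7382 + 0.9226)
z^{k+1} = 1.4261
Step 3: u-update.
u^{k+1} = 0.9226 + 0.7382 - 1.4261 = 0.2348
Step 4: Primal residual = |0.7382 - 1.4261| = 0.6878


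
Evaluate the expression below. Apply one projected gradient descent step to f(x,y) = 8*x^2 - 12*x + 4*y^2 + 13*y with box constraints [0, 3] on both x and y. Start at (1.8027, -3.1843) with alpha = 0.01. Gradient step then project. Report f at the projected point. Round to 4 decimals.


Step 1: Compute gradient at (1.8027, -3.1843).
grad_x = 2*8*1.8027 - 12 = 16.8432
grad_y = 2*4*-3.1843 + 13 = -12.4744
Step 2: Gradient step.
x_raw = 1.8027 - 0.01*16.8432 = 1.6343
y_raw = -3.1843 - 0.01*-12.4744 = -3.0596
Step 3: Project onto [0, 3].
x_proj = clip(1.6343) = 1.6343
y_proj = clip(-3.0596) = 0.0
Step 4: Evaluate f.
f(1.6343, 0.0) = 1.7554


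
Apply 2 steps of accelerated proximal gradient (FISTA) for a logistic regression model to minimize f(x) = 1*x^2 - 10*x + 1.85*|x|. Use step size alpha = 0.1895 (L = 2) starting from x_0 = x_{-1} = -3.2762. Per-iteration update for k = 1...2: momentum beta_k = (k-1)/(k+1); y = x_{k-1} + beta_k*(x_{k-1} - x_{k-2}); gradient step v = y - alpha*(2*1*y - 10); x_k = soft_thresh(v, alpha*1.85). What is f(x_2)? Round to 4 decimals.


FISTA on f(x) = 1*x^2 - 10*x + 1.85*|x|
L = 2, alpha = 0.1895
Iteration 1: beta = 0.0, y = -3.2762 + 0.0*(-3.2762 + 3.2762) = -3.2762
  grad(y) = -16.5524, v = y - alpha*grad = -0.1395
  prox(v) = soft_thresh(-0.1395, 0.3506) = 0.0
Iteration 2: beta = 0.3333, y = 0.0 + 0.3333*(0.0 + 3.2762) = 1.0921
  grad(y) = -7.8159, v = y - alpha*grad = 2.5732
  prox(v) = soft_thresh(2.5732, 0.3506) = 2.2226
f(x_2) = 1*2.2226^2 - 10*2.2226 + 1.85*|2.2226| = -13.1742


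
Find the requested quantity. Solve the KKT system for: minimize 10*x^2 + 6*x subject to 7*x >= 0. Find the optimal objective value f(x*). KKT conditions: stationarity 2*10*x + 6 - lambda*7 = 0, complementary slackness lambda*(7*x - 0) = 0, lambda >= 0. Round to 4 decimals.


Step 1: Try lambda = 0 (constraint inactive).
x_unc = -6/(2*10) = -0.3
Check: 7*-0.3 = -2.1 < 0 -- violated!
Step 2: Constraint must be active: 7*x = 0
x* = 0/7 = 0.0
lambda = (2*10*0.0 + 6)/7 = 0.8571
Step 3: Compute optimal value.
f(x*) = 10*0.0^2 + 6*0.0 = 0.0


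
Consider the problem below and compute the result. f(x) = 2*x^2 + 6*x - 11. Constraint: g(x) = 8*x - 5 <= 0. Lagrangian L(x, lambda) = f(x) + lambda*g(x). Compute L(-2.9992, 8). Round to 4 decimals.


Step 1: Evaluate f(x).
f(-2.9992) = 2*(-2.9992)^2 + 6*(-2.9992) - 11 = -11.0048
Step 2: Evaluate g(x).
g(-2.9992) = 8*-2.9992 - 5 = -28.9936
Step 3: Compute Lagrangian.
L = -11.0048 + 8*-28.9936 = -242.9536


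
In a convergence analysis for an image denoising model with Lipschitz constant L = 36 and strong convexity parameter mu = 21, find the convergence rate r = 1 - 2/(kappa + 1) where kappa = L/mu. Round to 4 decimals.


Step 1: Compute the condition number.
kappa = L/mu = 36/21 = 1.7143
Step 2: Compute the convergence rate.
r = 1 - 2/(kappa + 1) = 1 - 2*mu/(L + mu) = (L - mu)/(L + mu) = 15/57 = 0.2632


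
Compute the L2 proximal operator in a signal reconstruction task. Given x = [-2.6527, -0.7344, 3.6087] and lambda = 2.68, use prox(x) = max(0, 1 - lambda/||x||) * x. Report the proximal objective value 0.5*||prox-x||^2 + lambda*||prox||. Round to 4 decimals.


Step 1: Compute ||x||.
||x|| = 4.5386
Step 2: Compute scaling factor.
scale = max(0, 1 - 2.68/4.5386) = 0.4095
Step 3: prox(x) = [-1.0863, -0.3007, 1.4778]
||prox(x)|| = 1.8586
Step 4: Proximal objective.
0.5*||prox-x||^2 = 3.5912
lambda*||prox|| = 4.981
Total = 8.5722


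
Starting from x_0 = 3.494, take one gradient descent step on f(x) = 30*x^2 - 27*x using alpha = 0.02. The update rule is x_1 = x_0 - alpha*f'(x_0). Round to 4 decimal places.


We compute the gradient at x_0 and apply the update.
f'(x) = 60*x - 27
f'(3.494) = 60*3.494 - 27 = 182.64
x_1 = 3.494 - 0.02*182.64 = -0.1588


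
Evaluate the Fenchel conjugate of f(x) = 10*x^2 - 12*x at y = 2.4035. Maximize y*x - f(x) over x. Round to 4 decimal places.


f*(y) = sup_x {y*x - a*x^2 - b*x} = sup_x {(y-b)*x - a*x^2}
FOC: (y - b) - 2a*x = 0 => x* = (y - b)/(2a)
x* = (2.4035 + 12)/(2*10) = 0.7202
f*(2.4035) = (y-b)^2/(4a) = (2.4035 + 12)^2/(4*10)
= 207.4608/40 = 5.1865


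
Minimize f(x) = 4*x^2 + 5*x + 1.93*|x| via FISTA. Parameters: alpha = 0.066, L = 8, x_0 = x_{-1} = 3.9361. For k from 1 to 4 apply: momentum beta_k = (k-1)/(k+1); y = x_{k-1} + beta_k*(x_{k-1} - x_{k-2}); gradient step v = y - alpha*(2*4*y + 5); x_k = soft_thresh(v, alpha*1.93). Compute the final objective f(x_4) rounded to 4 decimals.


FISTA on f(x) = 4*x^2 + 5*x + 1.93*|x|
L = 8, alpha = 0.066
Iteration 1: beta = 0.0, y = 3.9361 + 0.0*(3.9361 - 3.9361) = 3.9361
  grad(y) = 36.4888, v = y - alpha*grad = 1.5278
  prox(v) = soft_thresh(1.5278, 0.1274) = 1.4005
Iteration 2: beta = 0.3333, y = 1.4005 + 0.3333*(1.4005 - 3.9361) = 0.5552
  grad(y) = 9.442, v = y - alpha*grad = -0.0679
  prox(v) = soft_thresh(-0.0679, 0.1274) = 0.0
Iteration 3: beta = 0.5, y = 0.0 + 0.5*(0.0 - 1.4005) = -0.7002
  grad(y) = -0.6018, v = y - alpha*grad = -0.6605
  prox(v) = soft_thresh(-0.6605, 0.1274) = -0.5331
Iteration 4: beta = 0.6, y = -0.5331 + 0.6*(-0.5331 - 0.0) = -0.853
  grad(y) = -1.824, v = y - alpha*grad = -0.7326
  prox(v) = soft_thresh(-0.7326, 0.1274) = -0.6052
f(x_4) = 4*(-0.6052)^2 + 5*(-0.6052) + 1.93*|-0.6052| = -0.3928


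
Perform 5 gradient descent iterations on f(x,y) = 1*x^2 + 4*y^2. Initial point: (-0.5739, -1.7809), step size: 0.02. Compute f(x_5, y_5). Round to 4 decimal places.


Gradient descent on f(x,y) = 1*x^2 + 4*y^2.
Starting point: (-0.5739, -1.7809), alpha = 0.02
Step 1: grad_x = 2*1*-0.5739 = -1.1478, grad_y = 2*4*-1.7809 = -14.2472
  x_1 = -0.5739 - 0.02*-1.1478 = -0.5509
  y_1 = -1.7809 - 0.02*-14.2472 = -1.496
Step 2: grad_x = 2*1*-0.5509 = -1.1019, grad_y = 2*4*-1.496 = -11.9676
  x_2 = -0.5509 - 0.02*-1.1019 = -0.5289
  y_2 = -1.496 - 0.02*-11.9676 = -1.2566
Step 3: grad_x = 2*1*-0.5289 = -1.0578, grad_y = 2*4*-1.2566 = -10.0528
  x_3 = -0.5289 - 0.02*-1.0578 = -0.5077
  y_3 = -1.2566 - 0.02*-10.0528 = -1.0555
Step 4: grad_x = 2*1*-0.5077 = -1.0155, grad_y = 2*4*-1.0555 = -8.4444
  x_4 = -0.5077 - 0.02*-1.0155 = -0.4874
  y_4 = -1.0555 - 0.02*-8.4444 = -0.8867
Step 5: grad_x = 2*1*-0.4874 = -0.9749, grad_y = 2*4*-0.8867 = -7.0933
  x_5 = -0.4874 - 0.02*-0.9749 = -0.4679
  y_5 = -0.8867 - 0.02*-7.0933 = -0.7448
f(-0.4679, -0.7448) = 1*(-0.4679)^2 + 4*(-0.7448)^2 = 2.4378
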